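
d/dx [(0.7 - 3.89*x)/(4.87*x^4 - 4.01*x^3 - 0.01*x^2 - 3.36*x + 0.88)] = (56.8329*x^4 - 44.8338*x^3 + 8.3821*x^2 + 0.0139999999999993*x - 1.0712)/(23.7169*x^8 - 39.0574*x^7 + 15.9827*x^6 - 32.6462*x^5 + 35.5185*x^4 - 6.9904*x^3 + 11.272*x^2 - 5.9136*x + 0.7744)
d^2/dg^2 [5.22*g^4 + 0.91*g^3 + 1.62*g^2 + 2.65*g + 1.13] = 62.64*g^2 + 5.46*g + 3.24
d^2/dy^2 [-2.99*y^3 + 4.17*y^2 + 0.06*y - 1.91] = 8.34 - 17.94*y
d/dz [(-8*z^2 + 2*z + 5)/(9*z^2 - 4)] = 2*(-9*z^2 - 13*z - 4)/(81*z^4 - 72*z^2 + 16)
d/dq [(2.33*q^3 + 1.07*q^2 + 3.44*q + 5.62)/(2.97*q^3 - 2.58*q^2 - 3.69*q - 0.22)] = (-9.1893*q^4 - 37.629*q^3 - 46.6851*q^2 + 28.5284*q + 19.981)/(8.8209*q^6 - 15.3252*q^5 - 15.2622*q^4 + 17.7336*q^3 + 14.7513*q^2 + 1.6236*q + 0.0484)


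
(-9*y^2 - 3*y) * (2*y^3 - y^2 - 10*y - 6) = -18*y^5 + 3*y^4 + 93*y^3 + 84*y^2 + 18*y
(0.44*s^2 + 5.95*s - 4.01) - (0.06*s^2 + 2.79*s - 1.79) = 0.38*s^2 + 3.16*s - 2.22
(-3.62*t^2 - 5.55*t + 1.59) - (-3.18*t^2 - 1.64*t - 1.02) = -0.44*t^2 - 3.91*t + 2.61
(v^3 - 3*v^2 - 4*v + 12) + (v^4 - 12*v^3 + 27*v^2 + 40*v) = v^4 - 11*v^3 + 24*v^2 + 36*v + 12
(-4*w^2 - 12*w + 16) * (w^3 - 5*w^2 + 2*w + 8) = -4*w^5 + 8*w^4 + 68*w^3 - 136*w^2 - 64*w + 128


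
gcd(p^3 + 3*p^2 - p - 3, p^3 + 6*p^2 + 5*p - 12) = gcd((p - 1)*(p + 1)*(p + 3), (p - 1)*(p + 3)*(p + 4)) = p^2 + 2*p - 3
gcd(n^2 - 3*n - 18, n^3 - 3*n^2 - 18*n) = n^2 - 3*n - 18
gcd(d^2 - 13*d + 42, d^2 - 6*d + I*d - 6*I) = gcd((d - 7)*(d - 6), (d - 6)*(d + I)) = d - 6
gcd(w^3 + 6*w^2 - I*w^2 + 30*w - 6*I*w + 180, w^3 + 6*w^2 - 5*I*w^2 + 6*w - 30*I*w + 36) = w^2 + w*(6 - 6*I) - 36*I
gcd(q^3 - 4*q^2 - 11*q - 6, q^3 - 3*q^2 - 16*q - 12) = q^2 - 5*q - 6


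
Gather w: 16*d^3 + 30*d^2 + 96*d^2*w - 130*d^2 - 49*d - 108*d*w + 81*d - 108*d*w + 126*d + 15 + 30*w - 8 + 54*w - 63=16*d^3 - 100*d^2 + 158*d + w*(96*d^2 - 216*d + 84) - 56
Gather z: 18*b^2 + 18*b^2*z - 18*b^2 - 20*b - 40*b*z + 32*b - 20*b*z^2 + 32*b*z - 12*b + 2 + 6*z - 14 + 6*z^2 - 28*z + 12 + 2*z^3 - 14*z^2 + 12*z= 2*z^3 + z^2*(-20*b - 8) + z*(18*b^2 - 8*b - 10)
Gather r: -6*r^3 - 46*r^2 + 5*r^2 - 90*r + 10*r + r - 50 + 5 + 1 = -6*r^3 - 41*r^2 - 79*r - 44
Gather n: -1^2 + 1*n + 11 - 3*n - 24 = -2*n - 14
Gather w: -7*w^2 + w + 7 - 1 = -7*w^2 + w + 6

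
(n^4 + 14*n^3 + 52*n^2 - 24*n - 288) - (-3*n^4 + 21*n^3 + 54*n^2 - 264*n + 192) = 4*n^4 - 7*n^3 - 2*n^2 + 240*n - 480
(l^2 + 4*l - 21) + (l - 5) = l^2 + 5*l - 26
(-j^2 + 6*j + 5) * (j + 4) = -j^3 + 2*j^2 + 29*j + 20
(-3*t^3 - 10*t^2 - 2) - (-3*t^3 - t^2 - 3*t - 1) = -9*t^2 + 3*t - 1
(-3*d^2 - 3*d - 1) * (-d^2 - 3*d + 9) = 3*d^4 + 12*d^3 - 17*d^2 - 24*d - 9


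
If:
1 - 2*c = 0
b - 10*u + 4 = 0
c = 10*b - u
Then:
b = 1/11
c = 1/2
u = 9/22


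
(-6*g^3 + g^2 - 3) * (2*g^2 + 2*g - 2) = -12*g^5 - 10*g^4 + 14*g^3 - 8*g^2 - 6*g + 6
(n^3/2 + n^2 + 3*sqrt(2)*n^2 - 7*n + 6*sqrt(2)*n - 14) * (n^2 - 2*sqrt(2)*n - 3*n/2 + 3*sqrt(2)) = n^5/2 + n^4/4 + 2*sqrt(2)*n^4 - 41*n^3/2 + sqrt(2)*n^3 - 19*n^2/2 + 8*sqrt(2)*n^2 + 7*sqrt(2)*n + 57*n - 42*sqrt(2)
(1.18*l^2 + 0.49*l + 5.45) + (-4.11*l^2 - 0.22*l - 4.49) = -2.93*l^2 + 0.27*l + 0.96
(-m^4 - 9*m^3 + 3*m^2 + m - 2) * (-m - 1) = m^5 + 10*m^4 + 6*m^3 - 4*m^2 + m + 2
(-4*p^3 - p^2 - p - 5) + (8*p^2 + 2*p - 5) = -4*p^3 + 7*p^2 + p - 10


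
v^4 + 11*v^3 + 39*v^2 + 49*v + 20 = (v + 1)^2*(v + 4)*(v + 5)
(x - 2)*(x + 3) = x^2 + x - 6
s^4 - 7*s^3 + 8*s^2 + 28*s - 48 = (s - 4)*(s - 3)*(s - 2)*(s + 2)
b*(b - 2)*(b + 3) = b^3 + b^2 - 6*b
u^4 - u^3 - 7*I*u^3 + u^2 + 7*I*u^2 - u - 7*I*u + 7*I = (u - 1)*(u - 7*I)*(u - I)*(u + I)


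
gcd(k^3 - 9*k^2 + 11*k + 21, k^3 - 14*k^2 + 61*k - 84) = k^2 - 10*k + 21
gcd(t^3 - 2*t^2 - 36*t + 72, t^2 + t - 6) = t - 2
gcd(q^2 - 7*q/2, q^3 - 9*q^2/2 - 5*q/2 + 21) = q - 7/2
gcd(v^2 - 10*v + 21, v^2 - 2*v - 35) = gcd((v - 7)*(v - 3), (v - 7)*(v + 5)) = v - 7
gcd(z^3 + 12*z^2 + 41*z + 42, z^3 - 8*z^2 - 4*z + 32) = z + 2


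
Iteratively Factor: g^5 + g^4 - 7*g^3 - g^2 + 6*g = (g + 1)*(g^4 - 7*g^2 + 6*g) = (g + 1)*(g + 3)*(g^3 - 3*g^2 + 2*g) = g*(g + 1)*(g + 3)*(g^2 - 3*g + 2) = g*(g - 2)*(g + 1)*(g + 3)*(g - 1)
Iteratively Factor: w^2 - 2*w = (w)*(w - 2)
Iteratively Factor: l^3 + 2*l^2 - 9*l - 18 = (l + 2)*(l^2 - 9) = (l + 2)*(l + 3)*(l - 3)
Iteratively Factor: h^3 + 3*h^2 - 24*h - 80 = (h - 5)*(h^2 + 8*h + 16) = (h - 5)*(h + 4)*(h + 4)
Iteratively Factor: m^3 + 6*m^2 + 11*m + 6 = (m + 3)*(m^2 + 3*m + 2) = (m + 1)*(m + 3)*(m + 2)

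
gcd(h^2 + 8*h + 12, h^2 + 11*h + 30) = h + 6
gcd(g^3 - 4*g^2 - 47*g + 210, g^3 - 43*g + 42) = g^2 + g - 42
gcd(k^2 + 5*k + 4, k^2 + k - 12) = k + 4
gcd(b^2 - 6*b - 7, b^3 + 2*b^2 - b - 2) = b + 1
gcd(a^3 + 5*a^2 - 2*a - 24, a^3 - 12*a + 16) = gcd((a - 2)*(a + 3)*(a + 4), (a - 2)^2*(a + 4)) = a^2 + 2*a - 8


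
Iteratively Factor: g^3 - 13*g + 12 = (g - 3)*(g^2 + 3*g - 4) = (g - 3)*(g + 4)*(g - 1)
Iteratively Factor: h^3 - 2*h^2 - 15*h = (h)*(h^2 - 2*h - 15) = h*(h + 3)*(h - 5)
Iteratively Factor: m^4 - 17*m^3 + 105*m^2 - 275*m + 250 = (m - 2)*(m^3 - 15*m^2 + 75*m - 125) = (m - 5)*(m - 2)*(m^2 - 10*m + 25) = (m - 5)^2*(m - 2)*(m - 5)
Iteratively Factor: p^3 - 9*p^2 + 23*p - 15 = (p - 5)*(p^2 - 4*p + 3) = (p - 5)*(p - 1)*(p - 3)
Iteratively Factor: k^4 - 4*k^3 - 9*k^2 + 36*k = (k)*(k^3 - 4*k^2 - 9*k + 36) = k*(k + 3)*(k^2 - 7*k + 12) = k*(k - 4)*(k + 3)*(k - 3)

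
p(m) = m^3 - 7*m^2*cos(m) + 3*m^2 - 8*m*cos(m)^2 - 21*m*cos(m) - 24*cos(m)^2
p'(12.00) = -445.94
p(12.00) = 1011.29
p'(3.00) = 103.90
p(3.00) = 131.69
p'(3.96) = 34.01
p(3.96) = 214.99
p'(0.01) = -28.59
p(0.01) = -24.29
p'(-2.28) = 5.82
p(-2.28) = -6.18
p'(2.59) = 91.82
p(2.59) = 91.38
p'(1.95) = 75.42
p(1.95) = 38.41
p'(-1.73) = 16.25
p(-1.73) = 1.11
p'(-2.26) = 6.61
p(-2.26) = -6.06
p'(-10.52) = 750.69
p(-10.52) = -566.09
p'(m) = 7*m^2*sin(m) + 3*m^2 + 16*m*sin(m)*cos(m) + 21*m*sin(m) - 14*m*cos(m) + 6*m + 48*sin(m)*cos(m) - 8*cos(m)^2 - 21*cos(m)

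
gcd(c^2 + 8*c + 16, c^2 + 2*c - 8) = c + 4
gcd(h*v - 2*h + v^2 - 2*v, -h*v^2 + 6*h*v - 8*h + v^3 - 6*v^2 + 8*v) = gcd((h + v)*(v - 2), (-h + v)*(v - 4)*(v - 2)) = v - 2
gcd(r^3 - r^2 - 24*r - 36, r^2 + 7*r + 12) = r + 3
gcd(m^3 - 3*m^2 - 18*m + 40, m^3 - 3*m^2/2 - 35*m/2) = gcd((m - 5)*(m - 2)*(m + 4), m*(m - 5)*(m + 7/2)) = m - 5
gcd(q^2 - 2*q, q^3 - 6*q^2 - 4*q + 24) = q - 2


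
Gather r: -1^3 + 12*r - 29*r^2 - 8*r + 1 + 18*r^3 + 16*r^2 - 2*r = 18*r^3 - 13*r^2 + 2*r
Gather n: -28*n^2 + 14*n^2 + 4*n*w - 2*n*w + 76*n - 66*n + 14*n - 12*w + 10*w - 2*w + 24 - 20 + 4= -14*n^2 + n*(2*w + 24) - 4*w + 8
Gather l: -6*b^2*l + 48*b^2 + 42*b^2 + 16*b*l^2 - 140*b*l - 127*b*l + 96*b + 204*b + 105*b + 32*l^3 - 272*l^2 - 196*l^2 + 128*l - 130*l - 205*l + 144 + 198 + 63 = 90*b^2 + 405*b + 32*l^3 + l^2*(16*b - 468) + l*(-6*b^2 - 267*b - 207) + 405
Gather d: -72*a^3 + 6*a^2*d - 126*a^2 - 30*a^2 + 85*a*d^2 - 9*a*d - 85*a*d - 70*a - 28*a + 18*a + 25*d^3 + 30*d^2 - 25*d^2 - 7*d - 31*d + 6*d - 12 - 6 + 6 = -72*a^3 - 156*a^2 - 80*a + 25*d^3 + d^2*(85*a + 5) + d*(6*a^2 - 94*a - 32) - 12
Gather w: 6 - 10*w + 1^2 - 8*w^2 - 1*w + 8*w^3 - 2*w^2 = 8*w^3 - 10*w^2 - 11*w + 7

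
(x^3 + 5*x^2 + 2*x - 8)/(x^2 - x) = x + 6 + 8/x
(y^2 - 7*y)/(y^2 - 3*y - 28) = y/(y + 4)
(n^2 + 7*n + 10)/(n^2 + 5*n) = (n + 2)/n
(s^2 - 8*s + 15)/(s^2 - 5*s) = (s - 3)/s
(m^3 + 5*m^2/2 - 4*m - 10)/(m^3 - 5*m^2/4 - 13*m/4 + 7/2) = 2*(2*m^2 + 9*m + 10)/(4*m^2 + 3*m - 7)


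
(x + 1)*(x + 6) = x^2 + 7*x + 6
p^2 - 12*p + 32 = (p - 8)*(p - 4)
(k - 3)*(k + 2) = k^2 - k - 6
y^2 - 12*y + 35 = (y - 7)*(y - 5)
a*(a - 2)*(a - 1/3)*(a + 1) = a^4 - 4*a^3/3 - 5*a^2/3 + 2*a/3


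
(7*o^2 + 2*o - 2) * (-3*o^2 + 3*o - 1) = -21*o^4 + 15*o^3 + 5*o^2 - 8*o + 2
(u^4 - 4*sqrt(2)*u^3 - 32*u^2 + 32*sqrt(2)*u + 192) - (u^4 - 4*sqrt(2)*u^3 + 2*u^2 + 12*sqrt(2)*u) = -34*u^2 + 20*sqrt(2)*u + 192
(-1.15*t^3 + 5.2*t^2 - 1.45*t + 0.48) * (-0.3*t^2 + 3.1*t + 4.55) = 0.345*t^5 - 5.125*t^4 + 11.3225*t^3 + 19.021*t^2 - 5.1095*t + 2.184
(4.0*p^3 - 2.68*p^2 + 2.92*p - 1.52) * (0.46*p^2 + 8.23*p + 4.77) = 1.84*p^5 + 31.6872*p^4 - 1.63320000000001*p^3 + 10.5488*p^2 + 1.4188*p - 7.2504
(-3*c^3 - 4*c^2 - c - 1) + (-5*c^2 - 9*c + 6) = -3*c^3 - 9*c^2 - 10*c + 5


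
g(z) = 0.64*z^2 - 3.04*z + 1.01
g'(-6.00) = -10.72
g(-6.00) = 42.29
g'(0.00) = -3.04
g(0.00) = 1.01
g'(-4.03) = -8.20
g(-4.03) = 23.66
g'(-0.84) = -4.12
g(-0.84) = 4.02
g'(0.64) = -2.22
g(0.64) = -0.67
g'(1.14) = -1.58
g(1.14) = -1.62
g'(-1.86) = -5.42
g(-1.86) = 8.88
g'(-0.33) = -3.46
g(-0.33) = 2.08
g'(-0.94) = -4.24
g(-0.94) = 4.43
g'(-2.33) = -6.02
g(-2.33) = 11.57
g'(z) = 1.28*z - 3.04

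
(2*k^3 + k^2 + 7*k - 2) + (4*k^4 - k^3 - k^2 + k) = 4*k^4 + k^3 + 8*k - 2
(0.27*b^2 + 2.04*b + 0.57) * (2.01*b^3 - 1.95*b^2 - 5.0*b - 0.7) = 0.5427*b^5 + 3.5739*b^4 - 4.1823*b^3 - 11.5005*b^2 - 4.278*b - 0.399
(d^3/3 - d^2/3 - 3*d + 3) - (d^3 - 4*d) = -2*d^3/3 - d^2/3 + d + 3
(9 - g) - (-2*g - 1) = g + 10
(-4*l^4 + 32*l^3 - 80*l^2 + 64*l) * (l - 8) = -4*l^5 + 64*l^4 - 336*l^3 + 704*l^2 - 512*l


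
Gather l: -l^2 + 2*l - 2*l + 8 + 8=16 - l^2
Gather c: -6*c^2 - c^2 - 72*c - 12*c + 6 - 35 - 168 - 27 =-7*c^2 - 84*c - 224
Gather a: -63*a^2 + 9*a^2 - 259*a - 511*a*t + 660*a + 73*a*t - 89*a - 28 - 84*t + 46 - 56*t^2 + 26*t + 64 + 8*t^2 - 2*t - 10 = -54*a^2 + a*(312 - 438*t) - 48*t^2 - 60*t + 72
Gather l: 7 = 7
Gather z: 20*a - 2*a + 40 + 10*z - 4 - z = 18*a + 9*z + 36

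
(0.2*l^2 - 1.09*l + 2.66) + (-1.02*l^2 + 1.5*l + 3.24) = -0.82*l^2 + 0.41*l + 5.9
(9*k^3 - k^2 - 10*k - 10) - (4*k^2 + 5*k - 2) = 9*k^3 - 5*k^2 - 15*k - 8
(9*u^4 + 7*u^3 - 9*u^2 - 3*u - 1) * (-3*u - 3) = -27*u^5 - 48*u^4 + 6*u^3 + 36*u^2 + 12*u + 3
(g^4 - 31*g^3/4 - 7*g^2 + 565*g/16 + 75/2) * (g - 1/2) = g^5 - 33*g^4/4 - 25*g^3/8 + 621*g^2/16 + 635*g/32 - 75/4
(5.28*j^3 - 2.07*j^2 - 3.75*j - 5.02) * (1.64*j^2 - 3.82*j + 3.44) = 8.6592*j^5 - 23.5644*j^4 + 19.9206*j^3 - 1.0286*j^2 + 6.2764*j - 17.2688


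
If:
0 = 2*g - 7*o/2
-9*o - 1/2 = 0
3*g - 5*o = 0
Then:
No Solution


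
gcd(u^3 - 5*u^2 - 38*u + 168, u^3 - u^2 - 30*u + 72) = u^2 + 2*u - 24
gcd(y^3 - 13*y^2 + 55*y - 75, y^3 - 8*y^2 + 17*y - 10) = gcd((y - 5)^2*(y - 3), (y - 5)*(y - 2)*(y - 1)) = y - 5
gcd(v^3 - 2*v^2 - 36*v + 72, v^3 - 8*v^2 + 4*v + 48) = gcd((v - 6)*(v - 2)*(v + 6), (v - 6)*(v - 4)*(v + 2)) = v - 6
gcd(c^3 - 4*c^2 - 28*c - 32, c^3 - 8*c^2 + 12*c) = 1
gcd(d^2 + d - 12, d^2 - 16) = d + 4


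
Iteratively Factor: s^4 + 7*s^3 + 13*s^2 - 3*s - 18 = (s + 2)*(s^3 + 5*s^2 + 3*s - 9) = (s + 2)*(s + 3)*(s^2 + 2*s - 3) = (s + 2)*(s + 3)^2*(s - 1)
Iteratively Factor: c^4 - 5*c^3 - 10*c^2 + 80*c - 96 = (c - 4)*(c^3 - c^2 - 14*c + 24) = (c - 4)*(c + 4)*(c^2 - 5*c + 6) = (c - 4)*(c - 3)*(c + 4)*(c - 2)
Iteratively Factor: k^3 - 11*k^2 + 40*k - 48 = (k - 3)*(k^2 - 8*k + 16) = (k - 4)*(k - 3)*(k - 4)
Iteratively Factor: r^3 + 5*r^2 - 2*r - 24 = (r + 4)*(r^2 + r - 6) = (r + 3)*(r + 4)*(r - 2)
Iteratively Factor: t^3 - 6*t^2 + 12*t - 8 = (t - 2)*(t^2 - 4*t + 4) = (t - 2)^2*(t - 2)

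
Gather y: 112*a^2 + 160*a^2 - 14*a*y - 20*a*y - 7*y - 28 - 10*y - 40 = 272*a^2 + y*(-34*a - 17) - 68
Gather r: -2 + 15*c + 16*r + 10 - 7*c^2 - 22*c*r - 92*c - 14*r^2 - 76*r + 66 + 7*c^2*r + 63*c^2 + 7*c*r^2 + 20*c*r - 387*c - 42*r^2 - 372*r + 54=56*c^2 - 464*c + r^2*(7*c - 56) + r*(7*c^2 - 2*c - 432) + 128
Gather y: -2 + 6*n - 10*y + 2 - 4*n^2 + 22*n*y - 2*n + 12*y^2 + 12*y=-4*n^2 + 4*n + 12*y^2 + y*(22*n + 2)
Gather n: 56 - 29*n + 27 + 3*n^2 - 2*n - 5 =3*n^2 - 31*n + 78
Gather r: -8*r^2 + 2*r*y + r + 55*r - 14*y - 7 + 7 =-8*r^2 + r*(2*y + 56) - 14*y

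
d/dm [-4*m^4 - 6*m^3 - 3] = m^2*(-16*m - 18)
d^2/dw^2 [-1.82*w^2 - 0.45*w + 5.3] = -3.64000000000000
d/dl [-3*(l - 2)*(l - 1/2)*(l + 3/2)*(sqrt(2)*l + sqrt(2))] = 3*sqrt(2)*(-16*l^3 + 30*l + 5)/4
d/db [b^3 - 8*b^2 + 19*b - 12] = 3*b^2 - 16*b + 19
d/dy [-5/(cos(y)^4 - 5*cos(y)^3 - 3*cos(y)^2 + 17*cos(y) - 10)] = 5*(4*sin(y)^2 + 11*cos(y) + 13)*sin(y)/((cos(y) - 1)^3*(sin(y)^2 + 3*cos(y) + 9)^2)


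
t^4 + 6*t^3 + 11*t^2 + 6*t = t*(t + 1)*(t + 2)*(t + 3)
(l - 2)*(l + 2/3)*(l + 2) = l^3 + 2*l^2/3 - 4*l - 8/3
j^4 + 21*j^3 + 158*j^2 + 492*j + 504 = (j + 2)*(j + 6)^2*(j + 7)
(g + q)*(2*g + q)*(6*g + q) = 12*g^3 + 20*g^2*q + 9*g*q^2 + q^3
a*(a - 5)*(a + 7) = a^3 + 2*a^2 - 35*a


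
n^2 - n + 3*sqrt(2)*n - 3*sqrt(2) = (n - 1)*(n + 3*sqrt(2))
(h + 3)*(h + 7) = h^2 + 10*h + 21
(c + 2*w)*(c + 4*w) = c^2 + 6*c*w + 8*w^2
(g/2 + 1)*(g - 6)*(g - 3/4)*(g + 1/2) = g^4/2 - 17*g^3/8 - 91*g^2/16 + 9*g/4 + 9/4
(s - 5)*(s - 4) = s^2 - 9*s + 20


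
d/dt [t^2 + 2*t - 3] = 2*t + 2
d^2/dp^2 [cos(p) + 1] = -cos(p)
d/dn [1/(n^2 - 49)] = -2*n/(n^2 - 49)^2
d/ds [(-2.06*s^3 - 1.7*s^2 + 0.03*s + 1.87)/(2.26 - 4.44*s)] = (18.2928*s^3 - 6.4188*s^2 - 7.684*s + 8.3706)/(19.7136*s^2 - 20.0688*s + 5.1076)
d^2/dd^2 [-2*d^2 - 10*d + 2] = -4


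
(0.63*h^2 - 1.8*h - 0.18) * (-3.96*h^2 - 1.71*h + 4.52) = -2.4948*h^4 + 6.0507*h^3 + 6.6384*h^2 - 7.8282*h - 0.8136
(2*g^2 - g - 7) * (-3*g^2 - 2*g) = -6*g^4 - g^3 + 23*g^2 + 14*g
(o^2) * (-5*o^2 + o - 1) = -5*o^4 + o^3 - o^2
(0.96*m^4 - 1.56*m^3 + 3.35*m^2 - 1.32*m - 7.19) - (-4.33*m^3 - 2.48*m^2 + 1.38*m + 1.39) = 0.96*m^4 + 2.77*m^3 + 5.83*m^2 - 2.7*m - 8.58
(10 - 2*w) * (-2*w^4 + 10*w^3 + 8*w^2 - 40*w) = 4*w^5 - 40*w^4 + 84*w^3 + 160*w^2 - 400*w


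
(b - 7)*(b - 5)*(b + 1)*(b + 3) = b^4 - 8*b^3 - 10*b^2 + 104*b + 105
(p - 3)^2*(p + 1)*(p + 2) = p^4 - 3*p^3 - 7*p^2 + 15*p + 18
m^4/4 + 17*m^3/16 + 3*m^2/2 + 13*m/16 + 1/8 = (m/4 + 1/4)*(m + 1/4)*(m + 1)*(m + 2)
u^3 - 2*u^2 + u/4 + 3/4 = (u - 3/2)*(u - 1)*(u + 1/2)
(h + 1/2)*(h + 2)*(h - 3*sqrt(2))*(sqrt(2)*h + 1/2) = sqrt(2)*h^4 - 11*h^3/2 + 5*sqrt(2)*h^3/2 - 55*h^2/4 - sqrt(2)*h^2/2 - 11*h/2 - 15*sqrt(2)*h/4 - 3*sqrt(2)/2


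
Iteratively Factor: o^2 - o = (o - 1)*(o)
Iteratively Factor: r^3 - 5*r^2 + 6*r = (r - 2)*(r^2 - 3*r) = r*(r - 2)*(r - 3)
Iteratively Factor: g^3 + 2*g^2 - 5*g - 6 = (g + 1)*(g^2 + g - 6) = (g + 1)*(g + 3)*(g - 2)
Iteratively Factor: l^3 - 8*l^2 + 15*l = (l - 5)*(l^2 - 3*l) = l*(l - 5)*(l - 3)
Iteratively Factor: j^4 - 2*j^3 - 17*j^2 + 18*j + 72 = (j + 3)*(j^3 - 5*j^2 - 2*j + 24) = (j + 2)*(j + 3)*(j^2 - 7*j + 12) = (j - 3)*(j + 2)*(j + 3)*(j - 4)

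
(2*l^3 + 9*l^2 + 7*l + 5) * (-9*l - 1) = -18*l^4 - 83*l^3 - 72*l^2 - 52*l - 5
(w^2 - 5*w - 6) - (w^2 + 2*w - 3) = -7*w - 3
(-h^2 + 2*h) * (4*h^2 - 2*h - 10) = -4*h^4 + 10*h^3 + 6*h^2 - 20*h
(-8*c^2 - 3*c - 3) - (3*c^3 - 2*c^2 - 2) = -3*c^3 - 6*c^2 - 3*c - 1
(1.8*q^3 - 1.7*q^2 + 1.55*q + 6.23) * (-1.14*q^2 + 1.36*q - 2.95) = -2.052*q^5 + 4.386*q^4 - 9.389*q^3 + 0.0208000000000013*q^2 + 3.9003*q - 18.3785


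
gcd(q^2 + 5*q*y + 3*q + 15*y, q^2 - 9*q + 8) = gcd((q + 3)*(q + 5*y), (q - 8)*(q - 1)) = 1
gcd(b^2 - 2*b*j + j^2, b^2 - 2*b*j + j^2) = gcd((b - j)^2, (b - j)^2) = b^2 - 2*b*j + j^2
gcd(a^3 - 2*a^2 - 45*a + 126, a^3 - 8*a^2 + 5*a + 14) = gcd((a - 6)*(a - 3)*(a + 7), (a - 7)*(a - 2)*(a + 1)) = 1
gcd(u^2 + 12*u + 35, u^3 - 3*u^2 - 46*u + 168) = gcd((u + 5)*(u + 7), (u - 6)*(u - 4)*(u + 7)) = u + 7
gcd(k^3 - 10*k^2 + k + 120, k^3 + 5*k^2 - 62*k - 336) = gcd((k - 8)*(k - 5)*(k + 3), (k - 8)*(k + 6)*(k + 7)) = k - 8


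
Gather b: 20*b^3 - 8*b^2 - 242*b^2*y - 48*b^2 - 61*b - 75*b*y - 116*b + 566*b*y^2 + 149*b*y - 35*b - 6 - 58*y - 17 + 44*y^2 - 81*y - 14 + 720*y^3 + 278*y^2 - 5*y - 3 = 20*b^3 + b^2*(-242*y - 56) + b*(566*y^2 + 74*y - 212) + 720*y^3 + 322*y^2 - 144*y - 40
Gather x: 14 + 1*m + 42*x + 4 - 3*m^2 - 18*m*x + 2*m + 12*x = -3*m^2 + 3*m + x*(54 - 18*m) + 18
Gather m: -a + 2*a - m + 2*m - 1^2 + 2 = a + m + 1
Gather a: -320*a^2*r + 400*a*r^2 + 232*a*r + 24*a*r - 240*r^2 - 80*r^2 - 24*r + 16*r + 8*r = -320*a^2*r + a*(400*r^2 + 256*r) - 320*r^2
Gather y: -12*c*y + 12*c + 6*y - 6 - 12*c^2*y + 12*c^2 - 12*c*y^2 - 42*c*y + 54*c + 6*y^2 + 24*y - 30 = 12*c^2 + 66*c + y^2*(6 - 12*c) + y*(-12*c^2 - 54*c + 30) - 36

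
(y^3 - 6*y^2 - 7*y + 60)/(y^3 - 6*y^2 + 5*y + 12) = (y^2 - 2*y - 15)/(y^2 - 2*y - 3)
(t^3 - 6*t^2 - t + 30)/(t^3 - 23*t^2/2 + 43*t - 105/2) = 2*(t + 2)/(2*t - 7)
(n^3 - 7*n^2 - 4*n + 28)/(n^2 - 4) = n - 7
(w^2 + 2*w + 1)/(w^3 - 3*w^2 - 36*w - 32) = (w + 1)/(w^2 - 4*w - 32)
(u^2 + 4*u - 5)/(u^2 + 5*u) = (u - 1)/u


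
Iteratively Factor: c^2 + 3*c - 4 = (c - 1)*(c + 4)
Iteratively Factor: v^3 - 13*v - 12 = (v + 1)*(v^2 - v - 12) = (v - 4)*(v + 1)*(v + 3)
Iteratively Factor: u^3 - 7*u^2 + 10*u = (u - 2)*(u^2 - 5*u) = (u - 5)*(u - 2)*(u)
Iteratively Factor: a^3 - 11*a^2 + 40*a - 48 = (a - 4)*(a^2 - 7*a + 12) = (a - 4)*(a - 3)*(a - 4)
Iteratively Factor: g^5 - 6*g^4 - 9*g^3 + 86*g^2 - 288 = (g - 4)*(g^4 - 2*g^3 - 17*g^2 + 18*g + 72) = (g - 4)*(g + 2)*(g^3 - 4*g^2 - 9*g + 36) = (g - 4)*(g - 3)*(g + 2)*(g^2 - g - 12) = (g - 4)*(g - 3)*(g + 2)*(g + 3)*(g - 4)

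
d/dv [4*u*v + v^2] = 4*u + 2*v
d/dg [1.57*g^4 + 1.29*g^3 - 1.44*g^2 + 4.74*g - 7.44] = 6.28*g^3 + 3.87*g^2 - 2.88*g + 4.74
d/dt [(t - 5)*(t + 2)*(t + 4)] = 3*t^2 + 2*t - 22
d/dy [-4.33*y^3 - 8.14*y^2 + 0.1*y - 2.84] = -12.99*y^2 - 16.28*y + 0.1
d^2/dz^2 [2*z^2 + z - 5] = 4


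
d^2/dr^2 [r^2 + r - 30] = 2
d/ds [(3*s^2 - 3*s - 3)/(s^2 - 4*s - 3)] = 3*(-3*s^2 - 4*s - 1)/(s^4 - 8*s^3 + 10*s^2 + 24*s + 9)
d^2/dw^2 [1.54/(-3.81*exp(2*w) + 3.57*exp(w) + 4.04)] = (1.54*(7.62*exp(w) - 3.57)*(15.24*exp(w) - 7.14)*exp(w) + (23.4696*exp(w) - 5.4978)*(-3.81*exp(2*w) + 3.57*exp(w) + 4.04))*exp(w)/(-3.81*exp(2*w) + 3.57*exp(w) + 4.04)^3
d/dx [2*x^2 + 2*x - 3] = 4*x + 2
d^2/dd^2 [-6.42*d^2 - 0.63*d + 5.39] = -12.8400000000000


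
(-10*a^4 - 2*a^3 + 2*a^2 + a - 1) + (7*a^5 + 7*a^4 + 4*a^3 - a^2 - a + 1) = 7*a^5 - 3*a^4 + 2*a^3 + a^2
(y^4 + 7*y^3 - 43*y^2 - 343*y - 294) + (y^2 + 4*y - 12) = y^4 + 7*y^3 - 42*y^2 - 339*y - 306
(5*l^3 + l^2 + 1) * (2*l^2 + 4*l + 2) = 10*l^5 + 22*l^4 + 14*l^3 + 4*l^2 + 4*l + 2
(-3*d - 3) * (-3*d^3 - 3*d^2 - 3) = 9*d^4 + 18*d^3 + 9*d^2 + 9*d + 9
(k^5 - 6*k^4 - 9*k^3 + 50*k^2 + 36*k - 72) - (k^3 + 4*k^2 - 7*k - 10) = k^5 - 6*k^4 - 10*k^3 + 46*k^2 + 43*k - 62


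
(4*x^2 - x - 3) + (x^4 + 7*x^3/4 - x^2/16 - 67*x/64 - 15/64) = x^4 + 7*x^3/4 + 63*x^2/16 - 131*x/64 - 207/64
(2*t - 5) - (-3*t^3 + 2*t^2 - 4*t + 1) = 3*t^3 - 2*t^2 + 6*t - 6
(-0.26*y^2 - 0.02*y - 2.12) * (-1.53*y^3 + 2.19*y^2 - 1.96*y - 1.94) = 0.3978*y^5 - 0.5388*y^4 + 3.7094*y^3 - 4.0992*y^2 + 4.194*y + 4.1128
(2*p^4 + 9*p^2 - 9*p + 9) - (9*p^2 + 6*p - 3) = 2*p^4 - 15*p + 12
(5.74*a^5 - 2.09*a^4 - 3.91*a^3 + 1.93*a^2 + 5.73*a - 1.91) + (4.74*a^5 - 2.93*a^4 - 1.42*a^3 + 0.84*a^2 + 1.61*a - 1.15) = 10.48*a^5 - 5.02*a^4 - 5.33*a^3 + 2.77*a^2 + 7.34*a - 3.06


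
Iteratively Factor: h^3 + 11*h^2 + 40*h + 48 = (h + 3)*(h^2 + 8*h + 16) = (h + 3)*(h + 4)*(h + 4)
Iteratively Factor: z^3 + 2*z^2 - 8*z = (z + 4)*(z^2 - 2*z) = (z - 2)*(z + 4)*(z)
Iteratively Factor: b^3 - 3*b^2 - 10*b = (b + 2)*(b^2 - 5*b) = b*(b + 2)*(b - 5)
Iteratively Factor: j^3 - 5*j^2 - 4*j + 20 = (j + 2)*(j^2 - 7*j + 10) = (j - 5)*(j + 2)*(j - 2)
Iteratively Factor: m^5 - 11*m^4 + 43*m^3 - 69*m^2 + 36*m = (m - 3)*(m^4 - 8*m^3 + 19*m^2 - 12*m) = (m - 4)*(m - 3)*(m^3 - 4*m^2 + 3*m) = (m - 4)*(m - 3)*(m - 1)*(m^2 - 3*m) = m*(m - 4)*(m - 3)*(m - 1)*(m - 3)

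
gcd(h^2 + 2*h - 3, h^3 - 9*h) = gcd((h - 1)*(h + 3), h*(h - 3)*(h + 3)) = h + 3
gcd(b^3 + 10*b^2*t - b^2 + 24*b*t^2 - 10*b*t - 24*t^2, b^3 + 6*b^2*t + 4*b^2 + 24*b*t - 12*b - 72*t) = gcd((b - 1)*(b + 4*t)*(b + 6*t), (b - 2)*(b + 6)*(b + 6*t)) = b + 6*t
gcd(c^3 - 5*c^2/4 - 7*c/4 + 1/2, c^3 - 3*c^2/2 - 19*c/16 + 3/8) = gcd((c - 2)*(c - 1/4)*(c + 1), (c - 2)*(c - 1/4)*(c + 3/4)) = c^2 - 9*c/4 + 1/2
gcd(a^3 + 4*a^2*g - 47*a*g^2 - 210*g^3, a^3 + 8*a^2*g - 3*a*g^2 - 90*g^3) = a^2 + 11*a*g + 30*g^2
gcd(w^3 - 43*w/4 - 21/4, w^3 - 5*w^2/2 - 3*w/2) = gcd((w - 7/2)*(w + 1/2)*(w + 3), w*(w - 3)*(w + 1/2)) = w + 1/2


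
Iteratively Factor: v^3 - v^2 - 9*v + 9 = (v - 3)*(v^2 + 2*v - 3) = (v - 3)*(v - 1)*(v + 3)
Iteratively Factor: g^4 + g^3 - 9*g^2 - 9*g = (g + 3)*(g^3 - 2*g^2 - 3*g) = g*(g + 3)*(g^2 - 2*g - 3) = g*(g + 1)*(g + 3)*(g - 3)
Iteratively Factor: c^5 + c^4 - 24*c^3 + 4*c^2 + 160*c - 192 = (c + 4)*(c^4 - 3*c^3 - 12*c^2 + 52*c - 48) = (c + 4)^2*(c^3 - 7*c^2 + 16*c - 12) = (c - 2)*(c + 4)^2*(c^2 - 5*c + 6) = (c - 2)^2*(c + 4)^2*(c - 3)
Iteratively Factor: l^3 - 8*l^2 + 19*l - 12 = (l - 1)*(l^2 - 7*l + 12) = (l - 4)*(l - 1)*(l - 3)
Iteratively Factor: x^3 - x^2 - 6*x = (x - 3)*(x^2 + 2*x) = (x - 3)*(x + 2)*(x)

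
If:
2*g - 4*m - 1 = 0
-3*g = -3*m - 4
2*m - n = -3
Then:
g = 13/6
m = 5/6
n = 14/3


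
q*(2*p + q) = 2*p*q + q^2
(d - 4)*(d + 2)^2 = d^3 - 12*d - 16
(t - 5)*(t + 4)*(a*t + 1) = a*t^3 - a*t^2 - 20*a*t + t^2 - t - 20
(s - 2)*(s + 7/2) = s^2 + 3*s/2 - 7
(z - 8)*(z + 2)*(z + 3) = z^3 - 3*z^2 - 34*z - 48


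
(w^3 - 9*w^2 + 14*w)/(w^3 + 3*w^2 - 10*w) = (w - 7)/(w + 5)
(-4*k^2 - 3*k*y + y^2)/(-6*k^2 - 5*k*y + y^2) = (-4*k + y)/(-6*k + y)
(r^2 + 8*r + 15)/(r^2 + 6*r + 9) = (r + 5)/(r + 3)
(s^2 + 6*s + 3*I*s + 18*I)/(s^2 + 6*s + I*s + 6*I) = (s + 3*I)/(s + I)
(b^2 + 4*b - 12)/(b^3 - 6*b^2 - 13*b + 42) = (b + 6)/(b^2 - 4*b - 21)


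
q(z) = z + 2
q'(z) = 1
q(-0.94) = 1.06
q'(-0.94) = 1.00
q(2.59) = 4.59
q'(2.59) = 1.00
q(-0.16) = 1.84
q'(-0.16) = 1.00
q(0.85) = 2.85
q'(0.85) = 1.00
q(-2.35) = -0.35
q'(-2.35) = 1.00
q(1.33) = 3.33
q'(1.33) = 1.00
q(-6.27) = -4.27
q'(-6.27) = 1.00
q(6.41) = 8.41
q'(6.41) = 1.00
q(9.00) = 11.00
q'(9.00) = 1.00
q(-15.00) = -13.00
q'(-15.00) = 1.00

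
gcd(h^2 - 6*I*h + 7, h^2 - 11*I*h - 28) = h - 7*I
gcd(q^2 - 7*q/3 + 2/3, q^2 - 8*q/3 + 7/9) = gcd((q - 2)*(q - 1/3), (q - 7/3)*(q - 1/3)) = q - 1/3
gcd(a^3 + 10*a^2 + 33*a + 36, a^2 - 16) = a + 4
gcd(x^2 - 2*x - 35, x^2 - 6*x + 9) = 1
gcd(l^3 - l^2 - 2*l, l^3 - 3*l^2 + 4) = l^2 - l - 2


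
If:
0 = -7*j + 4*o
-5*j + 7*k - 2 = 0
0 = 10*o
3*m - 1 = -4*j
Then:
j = 0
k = 2/7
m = 1/3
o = 0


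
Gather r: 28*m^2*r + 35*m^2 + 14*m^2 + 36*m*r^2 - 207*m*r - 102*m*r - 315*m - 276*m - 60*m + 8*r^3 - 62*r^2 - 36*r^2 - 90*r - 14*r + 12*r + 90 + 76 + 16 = 49*m^2 - 651*m + 8*r^3 + r^2*(36*m - 98) + r*(28*m^2 - 309*m - 92) + 182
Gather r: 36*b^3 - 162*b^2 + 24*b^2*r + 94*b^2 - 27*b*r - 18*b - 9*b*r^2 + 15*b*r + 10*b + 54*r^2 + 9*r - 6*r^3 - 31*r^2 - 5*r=36*b^3 - 68*b^2 - 8*b - 6*r^3 + r^2*(23 - 9*b) + r*(24*b^2 - 12*b + 4)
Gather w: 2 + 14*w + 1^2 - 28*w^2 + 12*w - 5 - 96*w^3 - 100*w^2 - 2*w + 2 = -96*w^3 - 128*w^2 + 24*w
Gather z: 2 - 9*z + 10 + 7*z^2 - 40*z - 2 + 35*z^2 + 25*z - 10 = 42*z^2 - 24*z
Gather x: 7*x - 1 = 7*x - 1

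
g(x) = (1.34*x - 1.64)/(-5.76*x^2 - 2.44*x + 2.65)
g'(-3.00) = 0.07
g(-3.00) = 0.14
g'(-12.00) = 0.00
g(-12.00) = 0.02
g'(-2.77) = 0.09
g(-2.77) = 0.15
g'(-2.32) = 0.16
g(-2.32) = 0.21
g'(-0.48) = 1.67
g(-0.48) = -0.92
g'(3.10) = 0.00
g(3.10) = -0.04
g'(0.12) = -0.50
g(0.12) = -0.65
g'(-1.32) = 2.19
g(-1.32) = 0.82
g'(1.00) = -0.38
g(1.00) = 0.05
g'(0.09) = -0.37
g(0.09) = -0.64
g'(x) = (1.34*x - 1.64)*(11.52*x + 2.44)/(-5.76*x^2 - 2.44*x + 2.65)^2 + 1.34/(-5.76*x^2 - 2.44*x + 2.65) = (7.7184*x^2 - 18.8928*x - 0.4506)/(33.1776*x^4 + 28.1088*x^3 - 24.5744*x^2 - 12.932*x + 7.0225)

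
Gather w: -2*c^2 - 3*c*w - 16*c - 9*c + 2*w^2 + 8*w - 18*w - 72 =-2*c^2 - 25*c + 2*w^2 + w*(-3*c - 10) - 72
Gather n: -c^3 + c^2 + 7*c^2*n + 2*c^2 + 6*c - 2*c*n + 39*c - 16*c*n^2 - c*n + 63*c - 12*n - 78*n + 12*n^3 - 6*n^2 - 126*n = -c^3 + 3*c^2 + 108*c + 12*n^3 + n^2*(-16*c - 6) + n*(7*c^2 - 3*c - 216)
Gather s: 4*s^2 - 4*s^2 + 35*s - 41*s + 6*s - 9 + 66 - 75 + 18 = 0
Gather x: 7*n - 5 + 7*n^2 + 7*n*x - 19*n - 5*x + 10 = 7*n^2 - 12*n + x*(7*n - 5) + 5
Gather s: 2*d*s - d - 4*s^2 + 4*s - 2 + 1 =-d - 4*s^2 + s*(2*d + 4) - 1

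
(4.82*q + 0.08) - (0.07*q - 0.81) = 4.75*q + 0.89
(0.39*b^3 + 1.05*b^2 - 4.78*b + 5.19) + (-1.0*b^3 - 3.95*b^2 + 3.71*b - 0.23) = -0.61*b^3 - 2.9*b^2 - 1.07*b + 4.96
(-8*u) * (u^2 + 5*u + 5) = -8*u^3 - 40*u^2 - 40*u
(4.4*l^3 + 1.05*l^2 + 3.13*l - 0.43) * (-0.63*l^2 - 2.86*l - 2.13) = -2.772*l^5 - 13.2455*l^4 - 14.3469*l^3 - 10.9174*l^2 - 5.4371*l + 0.9159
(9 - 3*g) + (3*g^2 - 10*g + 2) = 3*g^2 - 13*g + 11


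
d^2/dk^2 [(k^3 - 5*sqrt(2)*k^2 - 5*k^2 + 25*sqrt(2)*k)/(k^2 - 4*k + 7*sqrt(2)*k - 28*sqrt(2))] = 8*(3*sqrt(2)*k^3 + 41*k^3 - 504*k^2 - 21*sqrt(2)*k^2 + 2226*k - 3360 + 490*sqrt(2))/(k^6 - 12*k^5 + 21*sqrt(2)*k^5 - 252*sqrt(2)*k^4 + 342*k^4 - 3592*k^3 + 1694*sqrt(2)*k^3 - 9576*sqrt(2)*k^2 + 14112*k^2 - 18816*k + 32928*sqrt(2)*k - 43904*sqrt(2))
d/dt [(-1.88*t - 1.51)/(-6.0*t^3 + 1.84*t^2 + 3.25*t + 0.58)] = (-22.56*t^3 - 23.7208*t^2 + 5.5568*t + 3.8171)/(36.0*t^6 - 22.08*t^5 - 35.6144*t^4 + 5.0*t^3 + 12.6969*t^2 + 3.77*t + 0.3364)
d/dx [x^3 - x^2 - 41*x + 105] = 3*x^2 - 2*x - 41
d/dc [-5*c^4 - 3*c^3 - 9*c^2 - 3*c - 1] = -20*c^3 - 9*c^2 - 18*c - 3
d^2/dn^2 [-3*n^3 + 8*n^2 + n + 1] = 16 - 18*n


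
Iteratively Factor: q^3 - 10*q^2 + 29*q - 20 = (q - 5)*(q^2 - 5*q + 4) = (q - 5)*(q - 4)*(q - 1)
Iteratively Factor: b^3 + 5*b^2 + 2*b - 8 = (b + 4)*(b^2 + b - 2) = (b - 1)*(b + 4)*(b + 2)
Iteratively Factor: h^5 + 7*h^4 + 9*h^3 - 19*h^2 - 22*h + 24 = (h + 2)*(h^4 + 5*h^3 - h^2 - 17*h + 12) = (h + 2)*(h + 4)*(h^3 + h^2 - 5*h + 3) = (h - 1)*(h + 2)*(h + 4)*(h^2 + 2*h - 3) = (h - 1)*(h + 2)*(h + 3)*(h + 4)*(h - 1)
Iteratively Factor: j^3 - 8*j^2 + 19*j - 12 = (j - 4)*(j^2 - 4*j + 3) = (j - 4)*(j - 1)*(j - 3)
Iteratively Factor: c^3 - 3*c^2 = (c)*(c^2 - 3*c) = c*(c - 3)*(c)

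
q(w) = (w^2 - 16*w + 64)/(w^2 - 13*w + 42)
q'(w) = (13 - 2*w)*(w^2 - 16*w + 64)/(w^2 - 13*w + 42)^2 + (2*w - 16)/(w^2 - 13*w + 42) = (3*w^2 - 44*w + 160)/(w^4 - 26*w^3 + 253*w^2 - 1092*w + 1764)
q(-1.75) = 1.40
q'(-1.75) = 0.05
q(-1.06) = 1.44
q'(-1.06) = 0.06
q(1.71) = 1.74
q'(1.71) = 0.18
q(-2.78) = 1.35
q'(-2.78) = 0.04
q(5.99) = 400.01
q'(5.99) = 39999.02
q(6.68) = -8.01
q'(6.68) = -1.12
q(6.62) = -8.08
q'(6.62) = 3.48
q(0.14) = 1.54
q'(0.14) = 0.10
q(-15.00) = 1.15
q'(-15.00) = 0.01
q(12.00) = 0.53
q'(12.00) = 0.07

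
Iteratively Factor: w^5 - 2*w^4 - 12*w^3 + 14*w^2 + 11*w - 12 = (w - 1)*(w^4 - w^3 - 13*w^2 + w + 12) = (w - 1)*(w + 1)*(w^3 - 2*w^2 - 11*w + 12) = (w - 1)^2*(w + 1)*(w^2 - w - 12) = (w - 1)^2*(w + 1)*(w + 3)*(w - 4)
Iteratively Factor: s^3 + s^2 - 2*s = (s - 1)*(s^2 + 2*s) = s*(s - 1)*(s + 2)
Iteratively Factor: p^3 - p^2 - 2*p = (p - 2)*(p^2 + p) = p*(p - 2)*(p + 1)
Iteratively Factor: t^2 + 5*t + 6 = (t + 3)*(t + 2)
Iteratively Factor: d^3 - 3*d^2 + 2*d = (d - 2)*(d^2 - d) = d*(d - 2)*(d - 1)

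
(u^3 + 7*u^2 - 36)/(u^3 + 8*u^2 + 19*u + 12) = (u^2 + 4*u - 12)/(u^2 + 5*u + 4)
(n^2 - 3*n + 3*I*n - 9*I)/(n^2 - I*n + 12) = (n - 3)/(n - 4*I)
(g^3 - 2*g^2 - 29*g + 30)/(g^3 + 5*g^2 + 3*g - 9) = (g^2 - g - 30)/(g^2 + 6*g + 9)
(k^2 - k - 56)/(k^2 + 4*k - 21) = (k - 8)/(k - 3)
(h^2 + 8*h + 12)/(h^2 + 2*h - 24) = (h + 2)/(h - 4)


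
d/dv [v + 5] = 1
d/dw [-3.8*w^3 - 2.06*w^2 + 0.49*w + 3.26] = -11.4*w^2 - 4.12*w + 0.49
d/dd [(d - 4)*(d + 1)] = 2*d - 3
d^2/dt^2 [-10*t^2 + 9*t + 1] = -20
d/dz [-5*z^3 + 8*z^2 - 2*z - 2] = -15*z^2 + 16*z - 2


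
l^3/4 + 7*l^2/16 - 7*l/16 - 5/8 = (l/4 + 1/4)*(l - 5/4)*(l + 2)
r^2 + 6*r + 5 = (r + 1)*(r + 5)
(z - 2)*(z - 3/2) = z^2 - 7*z/2 + 3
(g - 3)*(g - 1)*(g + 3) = g^3 - g^2 - 9*g + 9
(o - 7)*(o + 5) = o^2 - 2*o - 35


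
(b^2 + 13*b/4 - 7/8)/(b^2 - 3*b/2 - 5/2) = (-8*b^2 - 26*b + 7)/(4*(-2*b^2 + 3*b + 5))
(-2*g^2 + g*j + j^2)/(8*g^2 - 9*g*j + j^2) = (-2*g - j)/(8*g - j)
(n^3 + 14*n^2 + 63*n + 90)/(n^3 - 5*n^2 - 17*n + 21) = (n^2 + 11*n + 30)/(n^2 - 8*n + 7)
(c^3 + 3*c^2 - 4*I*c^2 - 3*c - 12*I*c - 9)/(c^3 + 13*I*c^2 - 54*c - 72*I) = (c^3 + c^2*(3 - 4*I) + c*(-3 - 12*I) - 9)/(c^3 + 13*I*c^2 - 54*c - 72*I)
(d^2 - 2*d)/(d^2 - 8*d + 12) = d/(d - 6)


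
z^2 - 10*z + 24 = (z - 6)*(z - 4)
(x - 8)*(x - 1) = x^2 - 9*x + 8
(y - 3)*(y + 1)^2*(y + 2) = y^4 + y^3 - 7*y^2 - 13*y - 6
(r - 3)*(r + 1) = r^2 - 2*r - 3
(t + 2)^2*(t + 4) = t^3 + 8*t^2 + 20*t + 16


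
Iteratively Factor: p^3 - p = (p - 1)*(p^2 + p) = p*(p - 1)*(p + 1)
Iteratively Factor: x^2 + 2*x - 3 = (x - 1)*(x + 3)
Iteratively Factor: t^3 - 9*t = (t + 3)*(t^2 - 3*t) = (t - 3)*(t + 3)*(t)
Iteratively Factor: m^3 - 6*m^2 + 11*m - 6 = (m - 2)*(m^2 - 4*m + 3) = (m - 2)*(m - 1)*(m - 3)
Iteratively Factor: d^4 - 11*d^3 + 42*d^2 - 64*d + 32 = (d - 2)*(d^3 - 9*d^2 + 24*d - 16) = (d - 4)*(d - 2)*(d^2 - 5*d + 4) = (d - 4)^2*(d - 2)*(d - 1)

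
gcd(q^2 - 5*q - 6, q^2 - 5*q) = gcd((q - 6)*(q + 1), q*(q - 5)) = 1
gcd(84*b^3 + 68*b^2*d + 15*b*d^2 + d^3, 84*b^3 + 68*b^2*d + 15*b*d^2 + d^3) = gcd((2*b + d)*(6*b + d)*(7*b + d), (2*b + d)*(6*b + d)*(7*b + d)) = 84*b^3 + 68*b^2*d + 15*b*d^2 + d^3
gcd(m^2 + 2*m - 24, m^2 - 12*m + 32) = m - 4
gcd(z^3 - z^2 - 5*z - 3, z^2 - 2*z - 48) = 1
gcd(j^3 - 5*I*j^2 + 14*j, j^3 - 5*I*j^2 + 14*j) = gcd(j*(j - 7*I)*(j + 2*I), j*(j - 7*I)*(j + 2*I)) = j^3 - 5*I*j^2 + 14*j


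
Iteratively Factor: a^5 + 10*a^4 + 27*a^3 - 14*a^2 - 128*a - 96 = (a + 1)*(a^4 + 9*a^3 + 18*a^2 - 32*a - 96) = (a + 1)*(a + 3)*(a^3 + 6*a^2 - 32) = (a + 1)*(a + 3)*(a + 4)*(a^2 + 2*a - 8) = (a - 2)*(a + 1)*(a + 3)*(a + 4)*(a + 4)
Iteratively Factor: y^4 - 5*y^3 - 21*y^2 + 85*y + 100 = (y - 5)*(y^3 - 21*y - 20) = (y - 5)^2*(y^2 + 5*y + 4) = (y - 5)^2*(y + 1)*(y + 4)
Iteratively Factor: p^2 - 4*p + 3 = (p - 3)*(p - 1)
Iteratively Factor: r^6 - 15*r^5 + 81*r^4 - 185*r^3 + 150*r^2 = (r)*(r^5 - 15*r^4 + 81*r^3 - 185*r^2 + 150*r) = r^2*(r^4 - 15*r^3 + 81*r^2 - 185*r + 150) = r^2*(r - 2)*(r^3 - 13*r^2 + 55*r - 75) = r^2*(r - 5)*(r - 2)*(r^2 - 8*r + 15) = r^2*(r - 5)*(r - 3)*(r - 2)*(r - 5)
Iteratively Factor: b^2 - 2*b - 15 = (b + 3)*(b - 5)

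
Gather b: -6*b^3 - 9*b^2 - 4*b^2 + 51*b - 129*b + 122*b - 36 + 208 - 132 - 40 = -6*b^3 - 13*b^2 + 44*b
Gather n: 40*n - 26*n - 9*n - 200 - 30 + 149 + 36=5*n - 45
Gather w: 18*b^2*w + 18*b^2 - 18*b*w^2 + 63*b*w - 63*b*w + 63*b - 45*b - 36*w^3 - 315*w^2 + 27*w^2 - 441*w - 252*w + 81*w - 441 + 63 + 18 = 18*b^2 + 18*b - 36*w^3 + w^2*(-18*b - 288) + w*(18*b^2 - 612) - 360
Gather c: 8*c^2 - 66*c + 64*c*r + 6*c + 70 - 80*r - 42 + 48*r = 8*c^2 + c*(64*r - 60) - 32*r + 28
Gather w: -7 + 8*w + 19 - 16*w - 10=2 - 8*w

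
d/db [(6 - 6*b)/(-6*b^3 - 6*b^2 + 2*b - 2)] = 18*b*(-b^2 + b + 1)/(9*b^6 + 18*b^5 + 3*b^4 + 7*b^2 - 2*b + 1)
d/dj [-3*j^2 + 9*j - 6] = 9 - 6*j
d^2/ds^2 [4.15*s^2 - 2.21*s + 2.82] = 8.30000000000000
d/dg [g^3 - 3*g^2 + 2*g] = 3*g^2 - 6*g + 2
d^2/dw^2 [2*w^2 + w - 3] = 4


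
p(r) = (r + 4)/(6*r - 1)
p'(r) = -6*(r + 4)/(6*r - 1)^2 + 1/(6*r - 1)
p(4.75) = 0.32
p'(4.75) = -0.03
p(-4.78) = 0.03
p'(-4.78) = -0.03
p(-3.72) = -0.01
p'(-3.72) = -0.05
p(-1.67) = -0.21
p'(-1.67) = -0.21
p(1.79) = 0.59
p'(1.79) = -0.26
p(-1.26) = -0.32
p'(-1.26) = -0.34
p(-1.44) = -0.27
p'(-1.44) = -0.27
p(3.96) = 0.35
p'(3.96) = -0.05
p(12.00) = 0.23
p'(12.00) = 0.00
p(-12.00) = 0.11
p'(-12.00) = 0.00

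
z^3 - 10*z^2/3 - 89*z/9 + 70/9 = (z - 5)*(z - 2/3)*(z + 7/3)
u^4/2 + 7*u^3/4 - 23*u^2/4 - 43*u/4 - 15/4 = (u/2 + 1/2)*(u - 3)*(u + 1/2)*(u + 5)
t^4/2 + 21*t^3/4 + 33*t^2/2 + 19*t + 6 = (t/2 + 1)*(t + 1/2)*(t + 2)*(t + 6)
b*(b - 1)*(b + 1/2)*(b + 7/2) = b^4 + 3*b^3 - 9*b^2/4 - 7*b/4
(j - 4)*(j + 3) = j^2 - j - 12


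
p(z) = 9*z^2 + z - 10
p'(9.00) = 163.00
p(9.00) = 728.00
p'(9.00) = 163.00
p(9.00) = 728.00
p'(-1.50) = -26.00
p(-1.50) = 8.75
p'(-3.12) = -55.16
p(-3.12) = 74.49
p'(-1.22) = -20.96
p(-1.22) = 2.18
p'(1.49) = 27.82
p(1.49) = 11.47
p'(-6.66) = -118.88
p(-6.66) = 382.54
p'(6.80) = 123.40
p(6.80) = 412.96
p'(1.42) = 26.56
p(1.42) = 9.57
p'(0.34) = 7.12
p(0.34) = -8.62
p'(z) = 18*z + 1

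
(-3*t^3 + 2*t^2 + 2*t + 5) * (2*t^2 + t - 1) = -6*t^5 + t^4 + 9*t^3 + 10*t^2 + 3*t - 5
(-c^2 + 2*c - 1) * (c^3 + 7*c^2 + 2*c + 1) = -c^5 - 5*c^4 + 11*c^3 - 4*c^2 - 1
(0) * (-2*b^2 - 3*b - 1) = 0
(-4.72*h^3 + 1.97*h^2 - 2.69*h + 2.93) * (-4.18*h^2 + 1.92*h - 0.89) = 19.7296*h^5 - 17.297*h^4 + 19.2274*h^3 - 19.1655*h^2 + 8.0197*h - 2.6077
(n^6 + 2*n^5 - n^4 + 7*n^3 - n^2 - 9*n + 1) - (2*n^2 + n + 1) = n^6 + 2*n^5 - n^4 + 7*n^3 - 3*n^2 - 10*n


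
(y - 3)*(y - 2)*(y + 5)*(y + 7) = y^4 + 7*y^3 - 19*y^2 - 103*y + 210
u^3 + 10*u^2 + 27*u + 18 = (u + 1)*(u + 3)*(u + 6)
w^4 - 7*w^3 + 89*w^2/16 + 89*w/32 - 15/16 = (w - 6)*(w - 5/4)*(w - 1/4)*(w + 1/2)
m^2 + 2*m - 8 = (m - 2)*(m + 4)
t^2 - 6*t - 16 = (t - 8)*(t + 2)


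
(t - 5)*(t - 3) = t^2 - 8*t + 15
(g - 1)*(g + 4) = g^2 + 3*g - 4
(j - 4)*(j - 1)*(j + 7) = j^3 + 2*j^2 - 31*j + 28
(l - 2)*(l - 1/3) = l^2 - 7*l/3 + 2/3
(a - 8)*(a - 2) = a^2 - 10*a + 16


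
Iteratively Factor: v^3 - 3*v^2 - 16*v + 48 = (v - 3)*(v^2 - 16) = (v - 4)*(v - 3)*(v + 4)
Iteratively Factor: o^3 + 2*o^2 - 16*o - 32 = (o + 2)*(o^2 - 16) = (o + 2)*(o + 4)*(o - 4)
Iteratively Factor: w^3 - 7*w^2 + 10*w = (w - 5)*(w^2 - 2*w) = w*(w - 5)*(w - 2)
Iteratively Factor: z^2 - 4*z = (z)*(z - 4)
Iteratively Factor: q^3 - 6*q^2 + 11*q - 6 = (q - 2)*(q^2 - 4*q + 3) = (q - 2)*(q - 1)*(q - 3)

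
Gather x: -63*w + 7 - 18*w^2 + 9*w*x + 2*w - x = -18*w^2 - 61*w + x*(9*w - 1) + 7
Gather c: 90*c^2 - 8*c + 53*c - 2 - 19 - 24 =90*c^2 + 45*c - 45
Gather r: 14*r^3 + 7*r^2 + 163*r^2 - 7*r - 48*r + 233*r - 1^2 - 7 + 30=14*r^3 + 170*r^2 + 178*r + 22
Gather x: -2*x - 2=-2*x - 2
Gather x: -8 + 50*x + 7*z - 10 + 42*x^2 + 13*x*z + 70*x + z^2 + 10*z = 42*x^2 + x*(13*z + 120) + z^2 + 17*z - 18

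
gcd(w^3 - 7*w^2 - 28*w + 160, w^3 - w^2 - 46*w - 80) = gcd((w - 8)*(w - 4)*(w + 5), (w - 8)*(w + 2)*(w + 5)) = w^2 - 3*w - 40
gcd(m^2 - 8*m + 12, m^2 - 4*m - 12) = m - 6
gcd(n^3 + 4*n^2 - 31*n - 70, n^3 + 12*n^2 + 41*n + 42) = n^2 + 9*n + 14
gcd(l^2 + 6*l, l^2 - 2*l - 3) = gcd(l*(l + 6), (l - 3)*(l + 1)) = 1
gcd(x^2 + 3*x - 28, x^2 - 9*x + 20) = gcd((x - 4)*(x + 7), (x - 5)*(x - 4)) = x - 4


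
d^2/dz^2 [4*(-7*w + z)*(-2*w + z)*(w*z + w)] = 8*w*(-9*w + 3*z + 1)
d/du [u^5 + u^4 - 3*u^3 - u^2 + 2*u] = 5*u^4 + 4*u^3 - 9*u^2 - 2*u + 2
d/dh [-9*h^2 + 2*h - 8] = 2 - 18*h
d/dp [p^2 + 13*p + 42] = 2*p + 13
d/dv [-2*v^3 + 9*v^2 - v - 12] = -6*v^2 + 18*v - 1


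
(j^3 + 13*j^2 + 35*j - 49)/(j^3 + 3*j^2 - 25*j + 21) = (j + 7)/(j - 3)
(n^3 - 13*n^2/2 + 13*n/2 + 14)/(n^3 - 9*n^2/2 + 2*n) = (2*n^2 - 5*n - 7)/(n*(2*n - 1))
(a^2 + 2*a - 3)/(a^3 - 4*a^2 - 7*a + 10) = (a + 3)/(a^2 - 3*a - 10)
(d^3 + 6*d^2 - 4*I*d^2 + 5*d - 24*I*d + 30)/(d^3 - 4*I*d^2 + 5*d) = (d + 6)/d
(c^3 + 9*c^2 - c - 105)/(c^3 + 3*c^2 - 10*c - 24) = (c^2 + 12*c + 35)/(c^2 + 6*c + 8)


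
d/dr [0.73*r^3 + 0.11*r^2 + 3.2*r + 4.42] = 2.19*r^2 + 0.22*r + 3.2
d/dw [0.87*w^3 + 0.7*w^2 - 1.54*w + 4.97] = 2.61*w^2 + 1.4*w - 1.54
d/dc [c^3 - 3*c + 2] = 3*c^2 - 3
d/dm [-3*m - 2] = -3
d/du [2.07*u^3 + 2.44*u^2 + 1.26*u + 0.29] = 6.21*u^2 + 4.88*u + 1.26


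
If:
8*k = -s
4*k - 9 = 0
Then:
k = 9/4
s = -18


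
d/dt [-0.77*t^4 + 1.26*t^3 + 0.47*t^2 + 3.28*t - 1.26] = -3.08*t^3 + 3.78*t^2 + 0.94*t + 3.28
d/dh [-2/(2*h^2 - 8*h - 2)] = 2*(h - 2)/(-h^2 + 4*h + 1)^2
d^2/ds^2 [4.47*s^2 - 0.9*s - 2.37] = 8.94000000000000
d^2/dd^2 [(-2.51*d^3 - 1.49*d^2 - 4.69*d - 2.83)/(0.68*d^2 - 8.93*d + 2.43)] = (-1.77635683940025e-15*d^5 - 414.457414*d^3 + 333.721398*d^2 + 60.6800939999999*d - 663.145214)/(0.314432*d^6 - 12.387696*d^5 + 166.050492*d^4 - 800.657549*d^3 + 593.386317*d^2 - 158.192271*d + 14.348907)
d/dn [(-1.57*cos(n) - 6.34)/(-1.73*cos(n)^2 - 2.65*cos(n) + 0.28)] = (2.7161*cos(n)^2 + 21.9364*cos(n) + 17.2406)*sin(n)/(2.9929*cos(n)^4 + 9.169*cos(n)^3 + 6.0537*cos(n)^2 - 1.484*cos(n) + 0.0784)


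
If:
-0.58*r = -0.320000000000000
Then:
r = 0.55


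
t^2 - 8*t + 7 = (t - 7)*(t - 1)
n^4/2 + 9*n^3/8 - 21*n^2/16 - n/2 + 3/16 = (n/2 + 1/4)*(n - 1)*(n - 1/4)*(n + 3)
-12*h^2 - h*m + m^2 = (-4*h + m)*(3*h + m)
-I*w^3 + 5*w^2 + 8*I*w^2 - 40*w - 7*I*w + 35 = (w - 7)*(w + 5*I)*(-I*w + I)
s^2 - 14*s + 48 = (s - 8)*(s - 6)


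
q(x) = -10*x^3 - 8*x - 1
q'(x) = -30*x^2 - 8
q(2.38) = -154.85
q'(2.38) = -177.93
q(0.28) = -3.46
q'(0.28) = -10.35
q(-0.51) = 4.41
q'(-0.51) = -15.80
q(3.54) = -472.94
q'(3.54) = -383.95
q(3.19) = -351.14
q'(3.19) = -313.28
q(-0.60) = 5.96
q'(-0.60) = -18.80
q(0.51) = -6.41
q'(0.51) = -15.80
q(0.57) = -7.41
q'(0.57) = -17.75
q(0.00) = -1.00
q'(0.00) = -8.00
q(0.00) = -1.00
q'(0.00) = -8.00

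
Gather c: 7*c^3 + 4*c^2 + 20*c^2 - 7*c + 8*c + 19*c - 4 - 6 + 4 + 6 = 7*c^3 + 24*c^2 + 20*c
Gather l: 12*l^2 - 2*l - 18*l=12*l^2 - 20*l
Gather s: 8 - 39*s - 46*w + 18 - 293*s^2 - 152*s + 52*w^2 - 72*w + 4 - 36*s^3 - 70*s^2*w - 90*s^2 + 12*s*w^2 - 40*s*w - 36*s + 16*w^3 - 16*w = -36*s^3 + s^2*(-70*w - 383) + s*(12*w^2 - 40*w - 227) + 16*w^3 + 52*w^2 - 134*w + 30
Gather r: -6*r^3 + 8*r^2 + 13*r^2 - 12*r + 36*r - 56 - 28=-6*r^3 + 21*r^2 + 24*r - 84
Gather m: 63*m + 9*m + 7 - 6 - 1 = 72*m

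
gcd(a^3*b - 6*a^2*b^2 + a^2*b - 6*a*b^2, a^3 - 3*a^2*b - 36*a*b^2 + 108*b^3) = a - 6*b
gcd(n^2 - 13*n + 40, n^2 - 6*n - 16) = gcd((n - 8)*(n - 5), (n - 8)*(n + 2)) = n - 8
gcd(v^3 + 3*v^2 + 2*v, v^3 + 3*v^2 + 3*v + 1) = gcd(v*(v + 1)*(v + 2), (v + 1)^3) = v + 1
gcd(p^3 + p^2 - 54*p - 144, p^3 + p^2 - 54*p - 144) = p^3 + p^2 - 54*p - 144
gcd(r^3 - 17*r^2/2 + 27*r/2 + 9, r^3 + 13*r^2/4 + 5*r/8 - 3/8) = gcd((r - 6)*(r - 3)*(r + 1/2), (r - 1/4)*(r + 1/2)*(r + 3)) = r + 1/2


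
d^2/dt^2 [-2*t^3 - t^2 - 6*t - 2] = -12*t - 2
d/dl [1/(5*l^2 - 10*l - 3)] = 10*(1 - l)/(-5*l^2 + 10*l + 3)^2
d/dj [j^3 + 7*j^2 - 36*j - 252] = 3*j^2 + 14*j - 36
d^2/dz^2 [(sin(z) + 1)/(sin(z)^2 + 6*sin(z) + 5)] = (5*sin(z) + cos(z)^2 + 1)/(sin(z) + 5)^3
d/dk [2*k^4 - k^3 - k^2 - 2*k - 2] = 8*k^3 - 3*k^2 - 2*k - 2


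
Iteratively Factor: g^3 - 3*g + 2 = (g - 1)*(g^2 + g - 2) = (g - 1)*(g + 2)*(g - 1)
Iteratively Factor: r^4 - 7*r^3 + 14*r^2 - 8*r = (r - 1)*(r^3 - 6*r^2 + 8*r) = r*(r - 1)*(r^2 - 6*r + 8) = r*(r - 2)*(r - 1)*(r - 4)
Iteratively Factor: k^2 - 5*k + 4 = (k - 4)*(k - 1)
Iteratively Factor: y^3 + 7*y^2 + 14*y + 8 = (y + 4)*(y^2 + 3*y + 2) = (y + 1)*(y + 4)*(y + 2)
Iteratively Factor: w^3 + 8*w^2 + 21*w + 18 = (w + 2)*(w^2 + 6*w + 9) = (w + 2)*(w + 3)*(w + 3)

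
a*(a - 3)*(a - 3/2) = a^3 - 9*a^2/2 + 9*a/2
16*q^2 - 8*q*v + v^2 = (-4*q + v)^2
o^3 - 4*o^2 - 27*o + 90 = (o - 6)*(o - 3)*(o + 5)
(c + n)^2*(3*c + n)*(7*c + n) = 21*c^4 + 52*c^3*n + 42*c^2*n^2 + 12*c*n^3 + n^4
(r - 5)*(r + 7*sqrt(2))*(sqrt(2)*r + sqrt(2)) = sqrt(2)*r^3 - 4*sqrt(2)*r^2 + 14*r^2 - 56*r - 5*sqrt(2)*r - 70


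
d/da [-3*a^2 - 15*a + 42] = -6*a - 15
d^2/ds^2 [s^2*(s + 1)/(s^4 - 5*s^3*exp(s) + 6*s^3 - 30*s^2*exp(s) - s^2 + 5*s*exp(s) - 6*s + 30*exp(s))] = (s^2*(2*s + 2)*(5*s^3*exp(s) - 4*s^3 + 45*s^2*exp(s) - 18*s^2 + 55*s*exp(s) + 2*s - 35*exp(s) + 6)^2 + s*(s*(s + 1)*(5*s^3*exp(s) + 60*s^2*exp(s) - 12*s^2 + 145*s*exp(s) - 36*s + 20*exp(s) + 2) + 2*s*(5*s^3*exp(s) - 4*s^3 + 45*s^2*exp(s) - 18*s^2 + 55*s*exp(s) + 2*s - 35*exp(s) + 6) + 4*(s + 1)*(5*s^3*exp(s) - 4*s^3 + 45*s^2*exp(s) - 18*s^2 + 55*s*exp(s) + 2*s - 35*exp(s) + 6))*(s^4 - 5*s^3*exp(s) + 6*s^3 - 30*s^2*exp(s) - s^2 + 5*s*exp(s) - 6*s + 30*exp(s)) + (6*s + 2)*(s^4 - 5*s^3*exp(s) + 6*s^3 - 30*s^2*exp(s) - s^2 + 5*s*exp(s) - 6*s + 30*exp(s))^2)/(s^4 - 5*s^3*exp(s) + 6*s^3 - 30*s^2*exp(s) - s^2 + 5*s*exp(s) - 6*s + 30*exp(s))^3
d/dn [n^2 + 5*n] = 2*n + 5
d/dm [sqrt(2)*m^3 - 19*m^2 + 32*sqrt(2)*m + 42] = 3*sqrt(2)*m^2 - 38*m + 32*sqrt(2)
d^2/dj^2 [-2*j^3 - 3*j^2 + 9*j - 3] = -12*j - 6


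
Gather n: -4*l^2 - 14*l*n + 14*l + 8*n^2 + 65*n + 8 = -4*l^2 + 14*l + 8*n^2 + n*(65 - 14*l) + 8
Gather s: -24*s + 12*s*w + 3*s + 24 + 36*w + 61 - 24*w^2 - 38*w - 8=s*(12*w - 21) - 24*w^2 - 2*w + 77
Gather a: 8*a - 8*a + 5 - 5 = 0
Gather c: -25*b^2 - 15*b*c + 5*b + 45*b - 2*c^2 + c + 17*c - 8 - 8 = -25*b^2 + 50*b - 2*c^2 + c*(18 - 15*b) - 16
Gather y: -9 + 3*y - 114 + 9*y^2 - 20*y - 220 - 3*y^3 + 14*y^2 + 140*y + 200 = -3*y^3 + 23*y^2 + 123*y - 143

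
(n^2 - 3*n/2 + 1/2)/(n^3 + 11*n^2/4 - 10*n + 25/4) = 2*(2*n - 1)/(4*n^2 + 15*n - 25)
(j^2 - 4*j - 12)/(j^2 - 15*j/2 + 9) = 2*(j + 2)/(2*j - 3)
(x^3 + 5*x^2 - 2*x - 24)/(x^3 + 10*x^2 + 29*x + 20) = (x^2 + x - 6)/(x^2 + 6*x + 5)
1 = 1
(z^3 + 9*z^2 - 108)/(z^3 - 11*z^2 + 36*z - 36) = (z^2 + 12*z + 36)/(z^2 - 8*z + 12)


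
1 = 1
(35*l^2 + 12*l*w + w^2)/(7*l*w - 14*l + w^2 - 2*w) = (5*l + w)/(w - 2)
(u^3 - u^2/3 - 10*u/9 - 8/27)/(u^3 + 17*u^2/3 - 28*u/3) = (u^2 + u + 2/9)/(u*(u + 7))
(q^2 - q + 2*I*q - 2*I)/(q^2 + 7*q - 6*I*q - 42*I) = (q^2 + q*(-1 + 2*I) - 2*I)/(q^2 + q*(7 - 6*I) - 42*I)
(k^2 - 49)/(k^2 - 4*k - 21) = (k + 7)/(k + 3)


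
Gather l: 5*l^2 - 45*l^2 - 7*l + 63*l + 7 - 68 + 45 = -40*l^2 + 56*l - 16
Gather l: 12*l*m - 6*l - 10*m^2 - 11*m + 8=l*(12*m - 6) - 10*m^2 - 11*m + 8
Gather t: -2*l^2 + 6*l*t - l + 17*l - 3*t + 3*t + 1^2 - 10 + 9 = -2*l^2 + 6*l*t + 16*l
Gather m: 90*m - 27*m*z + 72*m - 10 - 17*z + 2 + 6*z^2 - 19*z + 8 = m*(162 - 27*z) + 6*z^2 - 36*z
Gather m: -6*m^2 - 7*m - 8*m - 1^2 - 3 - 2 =-6*m^2 - 15*m - 6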